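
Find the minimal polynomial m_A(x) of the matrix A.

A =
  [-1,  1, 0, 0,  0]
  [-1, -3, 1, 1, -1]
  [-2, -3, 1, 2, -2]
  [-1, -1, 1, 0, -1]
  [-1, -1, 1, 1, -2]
x^3 + 3*x^2 + 3*x + 1

The characteristic polynomial is χ_A(x) = (x + 1)^5, so the eigenvalues are known. The minimal polynomial is
  m_A(x) = Π_λ (x − λ)^{k_λ}
where k_λ is the size of the *largest* Jordan block for λ (equivalently, the smallest k with (A − λI)^k v = 0 for every generalised eigenvector v of λ).

  λ = -1: largest Jordan block has size 3, contributing (x + 1)^3

So m_A(x) = (x + 1)^3 = x^3 + 3*x^2 + 3*x + 1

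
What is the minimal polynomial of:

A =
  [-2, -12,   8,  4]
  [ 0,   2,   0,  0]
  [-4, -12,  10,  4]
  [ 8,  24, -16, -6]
x^2 - 4

The characteristic polynomial is χ_A(x) = (x - 2)^3*(x + 2), so the eigenvalues are known. The minimal polynomial is
  m_A(x) = Π_λ (x − λ)^{k_λ}
where k_λ is the size of the *largest* Jordan block for λ (equivalently, the smallest k with (A − λI)^k v = 0 for every generalised eigenvector v of λ).

  λ = -2: largest Jordan block has size 1, contributing (x + 2)
  λ = 2: largest Jordan block has size 1, contributing (x − 2)

So m_A(x) = (x - 2)*(x + 2) = x^2 - 4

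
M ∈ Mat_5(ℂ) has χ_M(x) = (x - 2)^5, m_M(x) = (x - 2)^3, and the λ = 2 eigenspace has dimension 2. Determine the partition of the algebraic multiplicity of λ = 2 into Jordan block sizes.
Block sizes for λ = 2: [3, 2]

Step 1 — from the characteristic polynomial, algebraic multiplicity of λ = 2 is 5. From dim ker(M − (2)·I) = 2, there are exactly 2 Jordan blocks for λ = 2.
Step 2 — from the minimal polynomial, the factor (x − 2)^3 tells us the largest block for λ = 2 has size 3.
Step 3 — with total size 5, 2 blocks, and largest block 3, the block sizes (in nonincreasing order) are [3, 2].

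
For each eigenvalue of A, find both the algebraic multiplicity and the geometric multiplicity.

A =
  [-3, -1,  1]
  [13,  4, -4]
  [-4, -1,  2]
λ = 1: alg = 3, geom = 1

Step 1 — factor the characteristic polynomial to read off the algebraic multiplicities:
  χ_A(x) = (x - 1)^3

Step 2 — compute geometric multiplicities via the rank-nullity identity g(λ) = n − rank(A − λI):
  rank(A − (1)·I) = 2, so dim ker(A − (1)·I) = n − 2 = 1

Summary:
  λ = 1: algebraic multiplicity = 3, geometric multiplicity = 1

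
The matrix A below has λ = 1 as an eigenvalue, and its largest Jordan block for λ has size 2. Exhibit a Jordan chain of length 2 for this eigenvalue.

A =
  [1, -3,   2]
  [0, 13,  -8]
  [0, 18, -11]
A Jordan chain for λ = 1 of length 2:
v_1 = (-3, 12, 18)ᵀ
v_2 = (0, 1, 0)ᵀ

Let N = A − (1)·I. We want v_2 with N^2 v_2 = 0 but N^1 v_2 ≠ 0; then v_{j-1} := N · v_j for j = 2, …, 2.

Pick v_2 = (0, 1, 0)ᵀ.
Then v_1 = N · v_2 = (-3, 12, 18)ᵀ.

Sanity check: (A − (1)·I) v_1 = (0, 0, 0)ᵀ = 0. ✓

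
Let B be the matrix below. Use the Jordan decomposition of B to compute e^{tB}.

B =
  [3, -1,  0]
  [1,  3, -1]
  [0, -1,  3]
e^{tB} =
  [-t^2*exp(3*t)/2 + exp(3*t), -t*exp(3*t), t^2*exp(3*t)/2]
  [t*exp(3*t), exp(3*t), -t*exp(3*t)]
  [-t^2*exp(3*t)/2, -t*exp(3*t), t^2*exp(3*t)/2 + exp(3*t)]

Strategy: write B = P · J · P⁻¹ where J is a Jordan canonical form, so e^{tB} = P · e^{tJ} · P⁻¹, and e^{tJ} can be computed block-by-block.

B has Jordan form
J =
  [3, 1, 0]
  [0, 3, 1]
  [0, 0, 3]
(up to reordering of blocks).

Per-block formulas:
  For a 3×3 Jordan block J_3(3): exp(t · J_3(3)) = e^(3t)·(I + t·N + (t^2/2)·N^2), where N is the 3×3 nilpotent shift.

After assembling e^{tJ} and conjugating by P, we get:

e^{tB} =
  [-t^2*exp(3*t)/2 + exp(3*t), -t*exp(3*t), t^2*exp(3*t)/2]
  [t*exp(3*t), exp(3*t), -t*exp(3*t)]
  [-t^2*exp(3*t)/2, -t*exp(3*t), t^2*exp(3*t)/2 + exp(3*t)]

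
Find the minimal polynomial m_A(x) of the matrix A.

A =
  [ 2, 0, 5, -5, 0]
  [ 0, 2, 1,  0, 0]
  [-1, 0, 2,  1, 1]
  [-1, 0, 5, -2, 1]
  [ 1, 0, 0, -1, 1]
x^4 - 3*x^3 - 6*x^2 + 28*x - 24

The characteristic polynomial is χ_A(x) = (x - 2)^4*(x + 3), so the eigenvalues are known. The minimal polynomial is
  m_A(x) = Π_λ (x − λ)^{k_λ}
where k_λ is the size of the *largest* Jordan block for λ (equivalently, the smallest k with (A − λI)^k v = 0 for every generalised eigenvector v of λ).

  λ = -3: largest Jordan block has size 1, contributing (x + 3)
  λ = 2: largest Jordan block has size 3, contributing (x − 2)^3

So m_A(x) = (x - 2)^3*(x + 3) = x^4 - 3*x^3 - 6*x^2 + 28*x - 24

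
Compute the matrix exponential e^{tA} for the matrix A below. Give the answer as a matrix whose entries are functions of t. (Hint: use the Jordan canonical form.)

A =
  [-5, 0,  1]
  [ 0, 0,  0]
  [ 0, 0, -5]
e^{tA} =
  [exp(-5*t), 0, t*exp(-5*t)]
  [0, 1, 0]
  [0, 0, exp(-5*t)]

Strategy: write A = P · J · P⁻¹ where J is a Jordan canonical form, so e^{tA} = P · e^{tJ} · P⁻¹, and e^{tJ} can be computed block-by-block.

A has Jordan form
J =
  [-5,  1, 0]
  [ 0, -5, 0]
  [ 0,  0, 0]
(up to reordering of blocks).

Per-block formulas:
  For a 2×2 Jordan block J_2(-5): exp(t · J_2(-5)) = e^(-5t)·(I + t·N), where N is the 2×2 nilpotent shift.
  For a 1×1 block at λ = 0: exp(t · [0]) = [e^(0t)].

After assembling e^{tJ} and conjugating by P, we get:

e^{tA} =
  [exp(-5*t), 0, t*exp(-5*t)]
  [0, 1, 0]
  [0, 0, exp(-5*t)]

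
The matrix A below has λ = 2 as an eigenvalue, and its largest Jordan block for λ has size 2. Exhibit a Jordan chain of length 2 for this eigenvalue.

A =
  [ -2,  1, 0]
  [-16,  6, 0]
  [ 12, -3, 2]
A Jordan chain for λ = 2 of length 2:
v_1 = (-4, -16, 12)ᵀ
v_2 = (1, 0, 0)ᵀ

Let N = A − (2)·I. We want v_2 with N^2 v_2 = 0 but N^1 v_2 ≠ 0; then v_{j-1} := N · v_j for j = 2, …, 2.

Pick v_2 = (1, 0, 0)ᵀ.
Then v_1 = N · v_2 = (-4, -16, 12)ᵀ.

Sanity check: (A − (2)·I) v_1 = (0, 0, 0)ᵀ = 0. ✓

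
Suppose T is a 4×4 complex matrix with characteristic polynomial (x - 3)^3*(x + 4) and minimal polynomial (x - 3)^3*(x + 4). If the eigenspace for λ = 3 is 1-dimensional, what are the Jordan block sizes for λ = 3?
Block sizes for λ = 3: [3]

Step 1 — from the characteristic polynomial, algebraic multiplicity of λ = 3 is 3. From dim ker(T − (3)·I) = 1, there are exactly 1 Jordan blocks for λ = 3.
Step 2 — from the minimal polynomial, the factor (x − 3)^3 tells us the largest block for λ = 3 has size 3.
Step 3 — with total size 3, 1 blocks, and largest block 3, the block sizes (in nonincreasing order) are [3].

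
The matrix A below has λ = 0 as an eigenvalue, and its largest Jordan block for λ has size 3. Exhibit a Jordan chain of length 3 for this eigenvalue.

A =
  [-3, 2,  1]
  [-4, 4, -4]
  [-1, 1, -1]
A Jordan chain for λ = 0 of length 3:
v_1 = (3, 4, 1)ᵀ
v_2 = (2, 4, 1)ᵀ
v_3 = (0, 1, 0)ᵀ

Let N = A − (0)·I. We want v_3 with N^3 v_3 = 0 but N^2 v_3 ≠ 0; then v_{j-1} := N · v_j for j = 3, …, 2.

Pick v_3 = (0, 1, 0)ᵀ.
Then v_2 = N · v_3 = (2, 4, 1)ᵀ.
Then v_1 = N · v_2 = (3, 4, 1)ᵀ.

Sanity check: (A − (0)·I) v_1 = (0, 0, 0)ᵀ = 0. ✓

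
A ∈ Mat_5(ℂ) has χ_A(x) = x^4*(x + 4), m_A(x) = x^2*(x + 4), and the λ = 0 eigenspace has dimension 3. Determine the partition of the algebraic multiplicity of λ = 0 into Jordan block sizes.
Block sizes for λ = 0: [2, 1, 1]

Step 1 — from the characteristic polynomial, algebraic multiplicity of λ = 0 is 4. From dim ker(A − (0)·I) = 3, there are exactly 3 Jordan blocks for λ = 0.
Step 2 — from the minimal polynomial, the factor (x − 0)^2 tells us the largest block for λ = 0 has size 2.
Step 3 — with total size 4, 3 blocks, and largest block 2, the block sizes (in nonincreasing order) are [2, 1, 1].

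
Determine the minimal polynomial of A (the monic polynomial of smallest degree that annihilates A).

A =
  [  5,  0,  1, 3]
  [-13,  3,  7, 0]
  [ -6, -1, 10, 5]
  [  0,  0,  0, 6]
x^3 - 18*x^2 + 108*x - 216

The characteristic polynomial is χ_A(x) = (x - 6)^4, so the eigenvalues are known. The minimal polynomial is
  m_A(x) = Π_λ (x − λ)^{k_λ}
where k_λ is the size of the *largest* Jordan block for λ (equivalently, the smallest k with (A − λI)^k v = 0 for every generalised eigenvector v of λ).

  λ = 6: largest Jordan block has size 3, contributing (x − 6)^3

So m_A(x) = (x - 6)^3 = x^3 - 18*x^2 + 108*x - 216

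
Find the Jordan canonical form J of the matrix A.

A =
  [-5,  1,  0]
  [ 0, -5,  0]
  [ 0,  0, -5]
J_2(-5) ⊕ J_1(-5)

The characteristic polynomial is
  det(x·I − A) = x^3 + 15*x^2 + 75*x + 125 = (x + 5)^3

Eigenvalues and multiplicities (the geometric multiplicity of λ is n − rank(A − λI), which equals the number of Jordan blocks for λ):
  λ = -5: algebraic multiplicity = 3, geometric multiplicity = 2

Determining the block sizes for each eigenvalue:
  λ = -5: 2 blocks summing to 3 forces exactly one block of size 2 and the rest size 1 → block sizes [2, 1]

Assembling the blocks gives a Jordan form
J =
  [-5,  1,  0]
  [ 0, -5,  0]
  [ 0,  0, -5]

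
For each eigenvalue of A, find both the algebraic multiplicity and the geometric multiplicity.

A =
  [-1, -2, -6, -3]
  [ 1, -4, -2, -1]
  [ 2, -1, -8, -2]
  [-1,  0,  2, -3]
λ = -4: alg = 4, geom = 2

Step 1 — factor the characteristic polynomial to read off the algebraic multiplicities:
  χ_A(x) = (x + 4)^4

Step 2 — compute geometric multiplicities via the rank-nullity identity g(λ) = n − rank(A − λI):
  rank(A − (-4)·I) = 2, so dim ker(A − (-4)·I) = n − 2 = 2

Summary:
  λ = -4: algebraic multiplicity = 4, geometric multiplicity = 2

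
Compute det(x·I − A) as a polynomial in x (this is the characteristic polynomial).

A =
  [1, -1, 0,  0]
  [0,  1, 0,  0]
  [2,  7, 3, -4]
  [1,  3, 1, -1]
x^4 - 4*x^3 + 6*x^2 - 4*x + 1

Expanding det(x·I − A) (e.g. by cofactor expansion or by noting that A is similar to its Jordan form J, which has the same characteristic polynomial as A) gives
  χ_A(x) = x^4 - 4*x^3 + 6*x^2 - 4*x + 1
which factors as (x - 1)^4. The eigenvalues (with algebraic multiplicities) are λ = 1 with multiplicity 4.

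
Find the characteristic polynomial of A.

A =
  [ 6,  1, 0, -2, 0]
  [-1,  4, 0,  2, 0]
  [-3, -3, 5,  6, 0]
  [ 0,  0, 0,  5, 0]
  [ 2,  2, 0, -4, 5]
x^5 - 25*x^4 + 250*x^3 - 1250*x^2 + 3125*x - 3125

Expanding det(x·I − A) (e.g. by cofactor expansion or by noting that A is similar to its Jordan form J, which has the same characteristic polynomial as A) gives
  χ_A(x) = x^5 - 25*x^4 + 250*x^3 - 1250*x^2 + 3125*x - 3125
which factors as (x - 5)^5. The eigenvalues (with algebraic multiplicities) are λ = 5 with multiplicity 5.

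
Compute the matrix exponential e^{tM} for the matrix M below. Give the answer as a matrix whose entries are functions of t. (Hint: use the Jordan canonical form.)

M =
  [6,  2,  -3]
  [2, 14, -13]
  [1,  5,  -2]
e^{tM} =
  [t^2*exp(6*t)/2 + exp(6*t), t^2*exp(6*t)/2 + 2*t*exp(6*t), -t^2*exp(6*t) - 3*t*exp(6*t)]
  [3*t^2*exp(6*t)/2 + 2*t*exp(6*t), 3*t^2*exp(6*t)/2 + 8*t*exp(6*t) + exp(6*t), -3*t^2*exp(6*t) - 13*t*exp(6*t)]
  [t^2*exp(6*t) + t*exp(6*t), t^2*exp(6*t) + 5*t*exp(6*t), -2*t^2*exp(6*t) - 8*t*exp(6*t) + exp(6*t)]

Strategy: write M = P · J · P⁻¹ where J is a Jordan canonical form, so e^{tM} = P · e^{tJ} · P⁻¹, and e^{tJ} can be computed block-by-block.

M has Jordan form
J =
  [6, 1, 0]
  [0, 6, 1]
  [0, 0, 6]
(up to reordering of blocks).

Per-block formulas:
  For a 3×3 Jordan block J_3(6): exp(t · J_3(6)) = e^(6t)·(I + t·N + (t^2/2)·N^2), where N is the 3×3 nilpotent shift.

After assembling e^{tJ} and conjugating by P, we get:

e^{tM} =
  [t^2*exp(6*t)/2 + exp(6*t), t^2*exp(6*t)/2 + 2*t*exp(6*t), -t^2*exp(6*t) - 3*t*exp(6*t)]
  [3*t^2*exp(6*t)/2 + 2*t*exp(6*t), 3*t^2*exp(6*t)/2 + 8*t*exp(6*t) + exp(6*t), -3*t^2*exp(6*t) - 13*t*exp(6*t)]
  [t^2*exp(6*t) + t*exp(6*t), t^2*exp(6*t) + 5*t*exp(6*t), -2*t^2*exp(6*t) - 8*t*exp(6*t) + exp(6*t)]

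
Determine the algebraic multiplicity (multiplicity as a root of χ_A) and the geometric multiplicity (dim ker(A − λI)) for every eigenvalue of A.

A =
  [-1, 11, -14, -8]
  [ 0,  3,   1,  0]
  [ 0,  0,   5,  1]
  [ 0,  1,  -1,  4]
λ = -1: alg = 1, geom = 1; λ = 4: alg = 3, geom = 1

Step 1 — factor the characteristic polynomial to read off the algebraic multiplicities:
  χ_A(x) = (x - 4)^3*(x + 1)

Step 2 — compute geometric multiplicities via the rank-nullity identity g(λ) = n − rank(A − λI):
  rank(A − (-1)·I) = 3, so dim ker(A − (-1)·I) = n − 3 = 1
  rank(A − (4)·I) = 3, so dim ker(A − (4)·I) = n − 3 = 1

Summary:
  λ = -1: algebraic multiplicity = 1, geometric multiplicity = 1
  λ = 4: algebraic multiplicity = 3, geometric multiplicity = 1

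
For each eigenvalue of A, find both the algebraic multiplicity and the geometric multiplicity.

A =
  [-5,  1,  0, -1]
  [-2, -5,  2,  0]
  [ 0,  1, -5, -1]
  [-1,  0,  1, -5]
λ = -5: alg = 4, geom = 2

Step 1 — factor the characteristic polynomial to read off the algebraic multiplicities:
  χ_A(x) = (x + 5)^4

Step 2 — compute geometric multiplicities via the rank-nullity identity g(λ) = n − rank(A − λI):
  rank(A − (-5)·I) = 2, so dim ker(A − (-5)·I) = n − 2 = 2

Summary:
  λ = -5: algebraic multiplicity = 4, geometric multiplicity = 2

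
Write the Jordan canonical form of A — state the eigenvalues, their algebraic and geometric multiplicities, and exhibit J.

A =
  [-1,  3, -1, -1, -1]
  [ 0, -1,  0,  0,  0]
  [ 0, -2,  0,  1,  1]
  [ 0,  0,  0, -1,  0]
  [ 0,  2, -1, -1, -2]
J_2(-1) ⊕ J_2(-1) ⊕ J_1(-1)

The characteristic polynomial is
  det(x·I − A) = x^5 + 5*x^4 + 10*x^3 + 10*x^2 + 5*x + 1 = (x + 1)^5

Eigenvalues and multiplicities (the geometric multiplicity of λ is n − rank(A − λI), which equals the number of Jordan blocks for λ):
  λ = -1: algebraic multiplicity = 5, geometric multiplicity = 3

Determining the block sizes for each eigenvalue:
  λ = -1: with am = 5 and gm = 3, the partition is not yet determined (e.g. several partitions of 5 into 3 parts exist). Let N = A − (-1)·I. Computing rank(N^1) = 2, rank(N^2) = 0; the number of blocks of size ≥ j is rank(N^{j−1}) − rank(N^j), giving [3, 2]. So we have 2 block(s) of size 2, 1 block(s) of size 1 → block sizes [2, 2, 1]

Assembling the blocks gives a Jordan form
J =
  [-1,  1,  0,  0,  0]
  [ 0, -1,  0,  0,  0]
  [ 0,  0, -1,  1,  0]
  [ 0,  0,  0, -1,  0]
  [ 0,  0,  0,  0, -1]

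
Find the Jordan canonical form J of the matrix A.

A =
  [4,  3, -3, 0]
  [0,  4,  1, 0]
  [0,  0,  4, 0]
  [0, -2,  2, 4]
J_3(4) ⊕ J_1(4)

The characteristic polynomial is
  det(x·I − A) = x^4 - 16*x^3 + 96*x^2 - 256*x + 256 = (x - 4)^4

Eigenvalues and multiplicities (the geometric multiplicity of λ is n − rank(A − λI), which equals the number of Jordan blocks for λ):
  λ = 4: algebraic multiplicity = 4, geometric multiplicity = 2

Determining the block sizes for each eigenvalue:
  λ = 4: with am = 4 and gm = 2, the partition is not yet determined (e.g. several partitions of 4 into 2 parts exist). Let N = A − (4)·I. Computing rank(N^1) = 2, rank(N^2) = 1, rank(N^3) = 0; the number of blocks of size ≥ j is rank(N^{j−1}) − rank(N^j), giving [2, 1, 1]. So we have 1 block(s) of size 3, 1 block(s) of size 1 → block sizes [3, 1]

Assembling the blocks gives a Jordan form
J =
  [4, 1, 0, 0]
  [0, 4, 1, 0]
  [0, 0, 4, 0]
  [0, 0, 0, 4]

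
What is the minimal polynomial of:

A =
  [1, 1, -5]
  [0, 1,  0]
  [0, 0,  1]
x^2 - 2*x + 1

The characteristic polynomial is χ_A(x) = (x - 1)^3, so the eigenvalues are known. The minimal polynomial is
  m_A(x) = Π_λ (x − λ)^{k_λ}
where k_λ is the size of the *largest* Jordan block for λ (equivalently, the smallest k with (A − λI)^k v = 0 for every generalised eigenvector v of λ).

  λ = 1: largest Jordan block has size 2, contributing (x − 1)^2

So m_A(x) = (x - 1)^2 = x^2 - 2*x + 1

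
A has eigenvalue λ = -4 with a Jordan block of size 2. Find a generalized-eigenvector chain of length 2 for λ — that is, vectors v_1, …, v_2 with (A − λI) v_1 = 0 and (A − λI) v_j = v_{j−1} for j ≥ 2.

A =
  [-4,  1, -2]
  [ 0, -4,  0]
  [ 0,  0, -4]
A Jordan chain for λ = -4 of length 2:
v_1 = (1, 0, 0)ᵀ
v_2 = (0, 1, 0)ᵀ

Let N = A − (-4)·I. We want v_2 with N^2 v_2 = 0 but N^1 v_2 ≠ 0; then v_{j-1} := N · v_j for j = 2, …, 2.

Pick v_2 = (0, 1, 0)ᵀ.
Then v_1 = N · v_2 = (1, 0, 0)ᵀ.

Sanity check: (A − (-4)·I) v_1 = (0, 0, 0)ᵀ = 0. ✓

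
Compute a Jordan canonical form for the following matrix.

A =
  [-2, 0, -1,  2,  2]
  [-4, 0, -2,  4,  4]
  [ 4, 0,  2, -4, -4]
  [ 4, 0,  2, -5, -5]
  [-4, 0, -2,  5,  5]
J_2(0) ⊕ J_2(0) ⊕ J_1(0)

The characteristic polynomial is
  det(x·I − A) = x^5

Eigenvalues and multiplicities (the geometric multiplicity of λ is n − rank(A − λI), which equals the number of Jordan blocks for λ):
  λ = 0: algebraic multiplicity = 5, geometric multiplicity = 3

Determining the block sizes for each eigenvalue:
  λ = 0: with am = 5 and gm = 3, the partition is not yet determined (e.g. several partitions of 5 into 3 parts exist). Let N = A − (0)·I. Computing rank(N^1) = 2, rank(N^2) = 0; the number of blocks of size ≥ j is rank(N^{j−1}) − rank(N^j), giving [3, 2]. So we have 2 block(s) of size 2, 1 block(s) of size 1 → block sizes [2, 2, 1]

Assembling the blocks gives a Jordan form
J =
  [0, 1, 0, 0, 0]
  [0, 0, 0, 0, 0]
  [0, 0, 0, 1, 0]
  [0, 0, 0, 0, 0]
  [0, 0, 0, 0, 0]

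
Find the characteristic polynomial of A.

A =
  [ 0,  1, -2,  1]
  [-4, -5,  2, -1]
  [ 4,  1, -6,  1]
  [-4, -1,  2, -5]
x^4 + 16*x^3 + 96*x^2 + 256*x + 256

Expanding det(x·I − A) (e.g. by cofactor expansion or by noting that A is similar to its Jordan form J, which has the same characteristic polynomial as A) gives
  χ_A(x) = x^4 + 16*x^3 + 96*x^2 + 256*x + 256
which factors as (x + 4)^4. The eigenvalues (with algebraic multiplicities) are λ = -4 with multiplicity 4.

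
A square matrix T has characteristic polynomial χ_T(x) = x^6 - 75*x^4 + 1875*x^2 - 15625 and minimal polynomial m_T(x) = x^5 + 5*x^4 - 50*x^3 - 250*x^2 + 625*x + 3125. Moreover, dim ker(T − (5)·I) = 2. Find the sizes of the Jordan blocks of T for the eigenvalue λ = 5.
Block sizes for λ = 5: [2, 1]

Step 1 — from the characteristic polynomial, algebraic multiplicity of λ = 5 is 3. From dim ker(T − (5)·I) = 2, there are exactly 2 Jordan blocks for λ = 5.
Step 2 — from the minimal polynomial, the factor (x − 5)^2 tells us the largest block for λ = 5 has size 2.
Step 3 — with total size 3, 2 blocks, and largest block 2, the block sizes (in nonincreasing order) are [2, 1].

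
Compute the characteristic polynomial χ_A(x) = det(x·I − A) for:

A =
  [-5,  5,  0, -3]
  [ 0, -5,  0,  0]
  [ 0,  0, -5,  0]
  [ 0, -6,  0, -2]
x^4 + 17*x^3 + 105*x^2 + 275*x + 250

Expanding det(x·I − A) (e.g. by cofactor expansion or by noting that A is similar to its Jordan form J, which has the same characteristic polynomial as A) gives
  χ_A(x) = x^4 + 17*x^3 + 105*x^2 + 275*x + 250
which factors as (x + 2)*(x + 5)^3. The eigenvalues (with algebraic multiplicities) are λ = -5 with multiplicity 3, λ = -2 with multiplicity 1.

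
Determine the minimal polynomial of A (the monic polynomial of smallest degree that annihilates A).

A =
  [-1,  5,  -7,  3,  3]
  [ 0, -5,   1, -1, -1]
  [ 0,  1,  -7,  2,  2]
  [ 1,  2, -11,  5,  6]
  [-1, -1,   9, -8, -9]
x^5 + 17*x^4 + 106*x^3 + 290*x^2 + 325*x + 125

The characteristic polynomial is χ_A(x) = (x + 1)^2*(x + 5)^3, so the eigenvalues are known. The minimal polynomial is
  m_A(x) = Π_λ (x − λ)^{k_λ}
where k_λ is the size of the *largest* Jordan block for λ (equivalently, the smallest k with (A − λI)^k v = 0 for every generalised eigenvector v of λ).

  λ = -5: largest Jordan block has size 3, contributing (x + 5)^3
  λ = -1: largest Jordan block has size 2, contributing (x + 1)^2

So m_A(x) = (x + 1)^2*(x + 5)^3 = x^5 + 17*x^4 + 106*x^3 + 290*x^2 + 325*x + 125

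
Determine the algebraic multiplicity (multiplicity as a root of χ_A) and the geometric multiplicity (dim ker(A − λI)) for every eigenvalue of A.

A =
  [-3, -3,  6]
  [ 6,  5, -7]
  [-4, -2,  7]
λ = 3: alg = 3, geom = 1

Step 1 — factor the characteristic polynomial to read off the algebraic multiplicities:
  χ_A(x) = (x - 3)^3

Step 2 — compute geometric multiplicities via the rank-nullity identity g(λ) = n − rank(A − λI):
  rank(A − (3)·I) = 2, so dim ker(A − (3)·I) = n − 2 = 1

Summary:
  λ = 3: algebraic multiplicity = 3, geometric multiplicity = 1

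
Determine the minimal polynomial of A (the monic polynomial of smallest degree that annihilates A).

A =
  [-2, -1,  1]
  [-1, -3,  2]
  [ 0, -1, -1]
x^3 + 6*x^2 + 12*x + 8

The characteristic polynomial is χ_A(x) = (x + 2)^3, so the eigenvalues are known. The minimal polynomial is
  m_A(x) = Π_λ (x − λ)^{k_λ}
where k_λ is the size of the *largest* Jordan block for λ (equivalently, the smallest k with (A − λI)^k v = 0 for every generalised eigenvector v of λ).

  λ = -2: largest Jordan block has size 3, contributing (x + 2)^3

So m_A(x) = (x + 2)^3 = x^3 + 6*x^2 + 12*x + 8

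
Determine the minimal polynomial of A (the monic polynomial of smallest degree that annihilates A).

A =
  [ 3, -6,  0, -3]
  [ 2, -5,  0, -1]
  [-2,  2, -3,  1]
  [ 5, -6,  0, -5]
x^3 + 7*x^2 + 16*x + 12

The characteristic polynomial is χ_A(x) = (x + 2)^2*(x + 3)^2, so the eigenvalues are known. The minimal polynomial is
  m_A(x) = Π_λ (x − λ)^{k_λ}
where k_λ is the size of the *largest* Jordan block for λ (equivalently, the smallest k with (A − λI)^k v = 0 for every generalised eigenvector v of λ).

  λ = -3: largest Jordan block has size 1, contributing (x + 3)
  λ = -2: largest Jordan block has size 2, contributing (x + 2)^2

So m_A(x) = (x + 2)^2*(x + 3) = x^3 + 7*x^2 + 16*x + 12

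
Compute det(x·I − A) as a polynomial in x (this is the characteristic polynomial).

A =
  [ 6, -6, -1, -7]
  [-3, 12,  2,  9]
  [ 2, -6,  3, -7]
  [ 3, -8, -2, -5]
x^4 - 16*x^3 + 96*x^2 - 256*x + 256

Expanding det(x·I − A) (e.g. by cofactor expansion or by noting that A is similar to its Jordan form J, which has the same characteristic polynomial as A) gives
  χ_A(x) = x^4 - 16*x^3 + 96*x^2 - 256*x + 256
which factors as (x - 4)^4. The eigenvalues (with algebraic multiplicities) are λ = 4 with multiplicity 4.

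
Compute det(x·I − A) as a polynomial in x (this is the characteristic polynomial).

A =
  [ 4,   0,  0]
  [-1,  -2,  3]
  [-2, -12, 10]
x^3 - 12*x^2 + 48*x - 64

Expanding det(x·I − A) (e.g. by cofactor expansion or by noting that A is similar to its Jordan form J, which has the same characteristic polynomial as A) gives
  χ_A(x) = x^3 - 12*x^2 + 48*x - 64
which factors as (x - 4)^3. The eigenvalues (with algebraic multiplicities) are λ = 4 with multiplicity 3.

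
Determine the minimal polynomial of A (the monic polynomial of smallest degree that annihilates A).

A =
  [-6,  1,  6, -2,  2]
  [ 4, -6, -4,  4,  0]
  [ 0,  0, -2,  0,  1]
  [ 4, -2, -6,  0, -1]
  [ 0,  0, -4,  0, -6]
x^2 + 8*x + 16

The characteristic polynomial is χ_A(x) = (x + 4)^5, so the eigenvalues are known. The minimal polynomial is
  m_A(x) = Π_λ (x − λ)^{k_λ}
where k_λ is the size of the *largest* Jordan block for λ (equivalently, the smallest k with (A − λI)^k v = 0 for every generalised eigenvector v of λ).

  λ = -4: largest Jordan block has size 2, contributing (x + 4)^2

So m_A(x) = (x + 4)^2 = x^2 + 8*x + 16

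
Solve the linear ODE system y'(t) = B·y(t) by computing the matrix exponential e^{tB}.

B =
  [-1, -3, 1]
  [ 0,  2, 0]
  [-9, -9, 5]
e^{tB} =
  [-3*t*exp(2*t) + exp(2*t), -3*t*exp(2*t), t*exp(2*t)]
  [0, exp(2*t), 0]
  [-9*t*exp(2*t), -9*t*exp(2*t), 3*t*exp(2*t) + exp(2*t)]

Strategy: write B = P · J · P⁻¹ where J is a Jordan canonical form, so e^{tB} = P · e^{tJ} · P⁻¹, and e^{tJ} can be computed block-by-block.

B has Jordan form
J =
  [2, 1, 0]
  [0, 2, 0]
  [0, 0, 2]
(up to reordering of blocks).

Per-block formulas:
  For a 1×1 block at λ = 2: exp(t · [2]) = [e^(2t)].
  For a 2×2 Jordan block J_2(2): exp(t · J_2(2)) = e^(2t)·(I + t·N), where N is the 2×2 nilpotent shift.

After assembling e^{tJ} and conjugating by P, we get:

e^{tB} =
  [-3*t*exp(2*t) + exp(2*t), -3*t*exp(2*t), t*exp(2*t)]
  [0, exp(2*t), 0]
  [-9*t*exp(2*t), -9*t*exp(2*t), 3*t*exp(2*t) + exp(2*t)]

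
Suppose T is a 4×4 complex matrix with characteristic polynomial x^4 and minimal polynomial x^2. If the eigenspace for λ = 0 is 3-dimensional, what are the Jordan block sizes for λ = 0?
Block sizes for λ = 0: [2, 1, 1]

Step 1 — from the characteristic polynomial, algebraic multiplicity of λ = 0 is 4. From dim ker(T − (0)·I) = 3, there are exactly 3 Jordan blocks for λ = 0.
Step 2 — from the minimal polynomial, the factor (x − 0)^2 tells us the largest block for λ = 0 has size 2.
Step 3 — with total size 4, 3 blocks, and largest block 2, the block sizes (in nonincreasing order) are [2, 1, 1].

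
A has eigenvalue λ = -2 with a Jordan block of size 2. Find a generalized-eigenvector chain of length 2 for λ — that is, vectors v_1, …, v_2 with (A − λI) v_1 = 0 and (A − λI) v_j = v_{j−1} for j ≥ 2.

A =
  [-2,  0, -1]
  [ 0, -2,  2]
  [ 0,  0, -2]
A Jordan chain for λ = -2 of length 2:
v_1 = (-1, 2, 0)ᵀ
v_2 = (0, 0, 1)ᵀ

Let N = A − (-2)·I. We want v_2 with N^2 v_2 = 0 but N^1 v_2 ≠ 0; then v_{j-1} := N · v_j for j = 2, …, 2.

Pick v_2 = (0, 0, 1)ᵀ.
Then v_1 = N · v_2 = (-1, 2, 0)ᵀ.

Sanity check: (A − (-2)·I) v_1 = (0, 0, 0)ᵀ = 0. ✓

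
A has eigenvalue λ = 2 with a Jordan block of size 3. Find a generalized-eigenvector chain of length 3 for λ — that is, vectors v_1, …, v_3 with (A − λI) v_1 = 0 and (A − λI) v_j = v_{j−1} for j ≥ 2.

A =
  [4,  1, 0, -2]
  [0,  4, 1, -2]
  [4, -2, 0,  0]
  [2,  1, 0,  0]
A Jordan chain for λ = 2 of length 3:
v_1 = (2, 0, 4, 2)ᵀ
v_2 = (1, 2, -2, 1)ᵀ
v_3 = (0, 1, 0, 0)ᵀ

Let N = A − (2)·I. We want v_3 with N^3 v_3 = 0 but N^2 v_3 ≠ 0; then v_{j-1} := N · v_j for j = 3, …, 2.

Pick v_3 = (0, 1, 0, 0)ᵀ.
Then v_2 = N · v_3 = (1, 2, -2, 1)ᵀ.
Then v_1 = N · v_2 = (2, 0, 4, 2)ᵀ.

Sanity check: (A − (2)·I) v_1 = (0, 0, 0, 0)ᵀ = 0. ✓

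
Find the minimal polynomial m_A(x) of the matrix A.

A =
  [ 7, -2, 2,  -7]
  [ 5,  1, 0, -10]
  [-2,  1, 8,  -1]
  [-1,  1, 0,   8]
x^3 - 18*x^2 + 108*x - 216

The characteristic polynomial is χ_A(x) = (x - 6)^4, so the eigenvalues are known. The minimal polynomial is
  m_A(x) = Π_λ (x − λ)^{k_λ}
where k_λ is the size of the *largest* Jordan block for λ (equivalently, the smallest k with (A − λI)^k v = 0 for every generalised eigenvector v of λ).

  λ = 6: largest Jordan block has size 3, contributing (x − 6)^3

So m_A(x) = (x - 6)^3 = x^3 - 18*x^2 + 108*x - 216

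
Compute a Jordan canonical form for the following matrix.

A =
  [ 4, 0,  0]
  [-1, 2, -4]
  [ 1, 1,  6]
J_3(4)

The characteristic polynomial is
  det(x·I − A) = x^3 - 12*x^2 + 48*x - 64 = (x - 4)^3

Eigenvalues and multiplicities (the geometric multiplicity of λ is n − rank(A − λI), which equals the number of Jordan blocks for λ):
  λ = 4: algebraic multiplicity = 3, geometric multiplicity = 1

Determining the block sizes for each eigenvalue:
  λ = 4: one block (gm = 1), so the single block has size am = 3 → block sizes [3]

Assembling the blocks gives a Jordan form
J =
  [4, 1, 0]
  [0, 4, 1]
  [0, 0, 4]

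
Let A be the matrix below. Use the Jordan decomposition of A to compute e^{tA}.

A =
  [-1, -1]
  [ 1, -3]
e^{tA} =
  [t*exp(-2*t) + exp(-2*t), -t*exp(-2*t)]
  [t*exp(-2*t), -t*exp(-2*t) + exp(-2*t)]

Strategy: write A = P · J · P⁻¹ where J is a Jordan canonical form, so e^{tA} = P · e^{tJ} · P⁻¹, and e^{tJ} can be computed block-by-block.

A has Jordan form
J =
  [-2,  1]
  [ 0, -2]
(up to reordering of blocks).

Per-block formulas:
  For a 2×2 Jordan block J_2(-2): exp(t · J_2(-2)) = e^(-2t)·(I + t·N), where N is the 2×2 nilpotent shift.

After assembling e^{tJ} and conjugating by P, we get:

e^{tA} =
  [t*exp(-2*t) + exp(-2*t), -t*exp(-2*t)]
  [t*exp(-2*t), -t*exp(-2*t) + exp(-2*t)]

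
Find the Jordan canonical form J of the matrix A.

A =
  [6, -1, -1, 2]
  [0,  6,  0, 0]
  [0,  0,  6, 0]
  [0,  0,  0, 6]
J_2(6) ⊕ J_1(6) ⊕ J_1(6)

The characteristic polynomial is
  det(x·I − A) = x^4 - 24*x^3 + 216*x^2 - 864*x + 1296 = (x - 6)^4

Eigenvalues and multiplicities (the geometric multiplicity of λ is n − rank(A − λI), which equals the number of Jordan blocks for λ):
  λ = 6: algebraic multiplicity = 4, geometric multiplicity = 3

Determining the block sizes for each eigenvalue:
  λ = 6: 3 blocks summing to 4 forces exactly one block of size 2 and the rest size 1 → block sizes [2, 1, 1]

Assembling the blocks gives a Jordan form
J =
  [6, 1, 0, 0]
  [0, 6, 0, 0]
  [0, 0, 6, 0]
  [0, 0, 0, 6]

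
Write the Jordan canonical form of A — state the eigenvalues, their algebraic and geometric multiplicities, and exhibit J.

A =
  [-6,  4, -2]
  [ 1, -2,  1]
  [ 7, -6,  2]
J_3(-2)

The characteristic polynomial is
  det(x·I − A) = x^3 + 6*x^2 + 12*x + 8 = (x + 2)^3

Eigenvalues and multiplicities (the geometric multiplicity of λ is n − rank(A − λI), which equals the number of Jordan blocks for λ):
  λ = -2: algebraic multiplicity = 3, geometric multiplicity = 1

Determining the block sizes for each eigenvalue:
  λ = -2: one block (gm = 1), so the single block has size am = 3 → block sizes [3]

Assembling the blocks gives a Jordan form
J =
  [-2,  1,  0]
  [ 0, -2,  1]
  [ 0,  0, -2]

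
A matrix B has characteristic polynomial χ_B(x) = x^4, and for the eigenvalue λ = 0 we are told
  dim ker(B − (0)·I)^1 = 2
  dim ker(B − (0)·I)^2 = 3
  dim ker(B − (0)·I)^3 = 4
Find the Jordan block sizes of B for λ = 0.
Block sizes for λ = 0: [3, 1]

From the dimensions of kernels of powers, the number of Jordan blocks of size at least j is d_j − d_{j−1} where d_j = dim ker(N^j) (with d_0 = 0). Computing the differences gives [2, 1, 1].
The number of blocks of size exactly k is (#blocks of size ≥ k) − (#blocks of size ≥ k + 1), so the partition is: 1 block(s) of size 1, 1 block(s) of size 3.
In nonincreasing order the block sizes are [3, 1].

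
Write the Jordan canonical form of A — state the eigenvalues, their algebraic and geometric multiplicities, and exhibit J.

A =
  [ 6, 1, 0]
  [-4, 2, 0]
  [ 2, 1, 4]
J_2(4) ⊕ J_1(4)

The characteristic polynomial is
  det(x·I − A) = x^3 - 12*x^2 + 48*x - 64 = (x - 4)^3

Eigenvalues and multiplicities (the geometric multiplicity of λ is n − rank(A − λI), which equals the number of Jordan blocks for λ):
  λ = 4: algebraic multiplicity = 3, geometric multiplicity = 2

Determining the block sizes for each eigenvalue:
  λ = 4: 2 blocks summing to 3 forces exactly one block of size 2 and the rest size 1 → block sizes [2, 1]

Assembling the blocks gives a Jordan form
J =
  [4, 1, 0]
  [0, 4, 0]
  [0, 0, 4]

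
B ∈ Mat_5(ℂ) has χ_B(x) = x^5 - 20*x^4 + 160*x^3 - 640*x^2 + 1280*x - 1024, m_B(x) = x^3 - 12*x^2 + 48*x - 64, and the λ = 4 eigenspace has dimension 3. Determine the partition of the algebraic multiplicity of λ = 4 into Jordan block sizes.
Block sizes for λ = 4: [3, 1, 1]

Step 1 — from the characteristic polynomial, algebraic multiplicity of λ = 4 is 5. From dim ker(B − (4)·I) = 3, there are exactly 3 Jordan blocks for λ = 4.
Step 2 — from the minimal polynomial, the factor (x − 4)^3 tells us the largest block for λ = 4 has size 3.
Step 3 — with total size 5, 3 blocks, and largest block 3, the block sizes (in nonincreasing order) are [3, 1, 1].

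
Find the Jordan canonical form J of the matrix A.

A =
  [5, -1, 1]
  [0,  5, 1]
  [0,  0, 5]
J_3(5)

The characteristic polynomial is
  det(x·I − A) = x^3 - 15*x^2 + 75*x - 125 = (x - 5)^3

Eigenvalues and multiplicities (the geometric multiplicity of λ is n − rank(A − λI), which equals the number of Jordan blocks for λ):
  λ = 5: algebraic multiplicity = 3, geometric multiplicity = 1

Determining the block sizes for each eigenvalue:
  λ = 5: one block (gm = 1), so the single block has size am = 3 → block sizes [3]

Assembling the blocks gives a Jordan form
J =
  [5, 1, 0]
  [0, 5, 1]
  [0, 0, 5]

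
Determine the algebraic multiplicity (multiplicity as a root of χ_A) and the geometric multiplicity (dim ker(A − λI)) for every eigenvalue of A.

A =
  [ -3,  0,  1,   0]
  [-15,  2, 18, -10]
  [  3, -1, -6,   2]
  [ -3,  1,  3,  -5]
λ = -3: alg = 4, geom = 2

Step 1 — factor the characteristic polynomial to read off the algebraic multiplicities:
  χ_A(x) = (x + 3)^4

Step 2 — compute geometric multiplicities via the rank-nullity identity g(λ) = n − rank(A − λI):
  rank(A − (-3)·I) = 2, so dim ker(A − (-3)·I) = n − 2 = 2

Summary:
  λ = -3: algebraic multiplicity = 4, geometric multiplicity = 2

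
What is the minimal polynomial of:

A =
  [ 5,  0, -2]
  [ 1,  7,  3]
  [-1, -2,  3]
x^3 - 15*x^2 + 75*x - 125

The characteristic polynomial is χ_A(x) = (x - 5)^3, so the eigenvalues are known. The minimal polynomial is
  m_A(x) = Π_λ (x − λ)^{k_λ}
where k_λ is the size of the *largest* Jordan block for λ (equivalently, the smallest k with (A − λI)^k v = 0 for every generalised eigenvector v of λ).

  λ = 5: largest Jordan block has size 3, contributing (x − 5)^3

So m_A(x) = (x - 5)^3 = x^3 - 15*x^2 + 75*x - 125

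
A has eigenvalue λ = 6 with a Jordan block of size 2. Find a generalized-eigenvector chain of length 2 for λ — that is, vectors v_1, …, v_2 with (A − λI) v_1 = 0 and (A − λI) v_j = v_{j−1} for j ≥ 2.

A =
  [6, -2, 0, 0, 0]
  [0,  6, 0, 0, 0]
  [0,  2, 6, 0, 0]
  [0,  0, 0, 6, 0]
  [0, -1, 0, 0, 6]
A Jordan chain for λ = 6 of length 2:
v_1 = (-2, 0, 2, 0, -1)ᵀ
v_2 = (0, 1, 0, 0, 0)ᵀ

Let N = A − (6)·I. We want v_2 with N^2 v_2 = 0 but N^1 v_2 ≠ 0; then v_{j-1} := N · v_j for j = 2, …, 2.

Pick v_2 = (0, 1, 0, 0, 0)ᵀ.
Then v_1 = N · v_2 = (-2, 0, 2, 0, -1)ᵀ.

Sanity check: (A − (6)·I) v_1 = (0, 0, 0, 0, 0)ᵀ = 0. ✓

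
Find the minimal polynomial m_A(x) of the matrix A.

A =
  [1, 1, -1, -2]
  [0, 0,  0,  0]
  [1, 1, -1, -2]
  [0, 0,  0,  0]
x^2

The characteristic polynomial is χ_A(x) = x^4, so the eigenvalues are known. The minimal polynomial is
  m_A(x) = Π_λ (x − λ)^{k_λ}
where k_λ is the size of the *largest* Jordan block for λ (equivalently, the smallest k with (A − λI)^k v = 0 for every generalised eigenvector v of λ).

  λ = 0: largest Jordan block has size 2, contributing (x − 0)^2

So m_A(x) = x^2 = x^2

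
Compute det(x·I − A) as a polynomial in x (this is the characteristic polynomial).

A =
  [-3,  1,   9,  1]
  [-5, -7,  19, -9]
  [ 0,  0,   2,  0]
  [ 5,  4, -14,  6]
x^4 + 2*x^3 - 11*x^2 - 12*x + 36

Expanding det(x·I − A) (e.g. by cofactor expansion or by noting that A is similar to its Jordan form J, which has the same characteristic polynomial as A) gives
  χ_A(x) = x^4 + 2*x^3 - 11*x^2 - 12*x + 36
which factors as (x - 2)^2*(x + 3)^2. The eigenvalues (with algebraic multiplicities) are λ = -3 with multiplicity 2, λ = 2 with multiplicity 2.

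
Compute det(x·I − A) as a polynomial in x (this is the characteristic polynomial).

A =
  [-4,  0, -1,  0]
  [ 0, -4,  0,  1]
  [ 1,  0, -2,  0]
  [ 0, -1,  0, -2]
x^4 + 12*x^3 + 54*x^2 + 108*x + 81

Expanding det(x·I − A) (e.g. by cofactor expansion or by noting that A is similar to its Jordan form J, which has the same characteristic polynomial as A) gives
  χ_A(x) = x^4 + 12*x^3 + 54*x^2 + 108*x + 81
which factors as (x + 3)^4. The eigenvalues (with algebraic multiplicities) are λ = -3 with multiplicity 4.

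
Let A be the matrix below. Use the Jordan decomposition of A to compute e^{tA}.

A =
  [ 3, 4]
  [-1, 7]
e^{tA} =
  [-2*t*exp(5*t) + exp(5*t), 4*t*exp(5*t)]
  [-t*exp(5*t), 2*t*exp(5*t) + exp(5*t)]

Strategy: write A = P · J · P⁻¹ where J is a Jordan canonical form, so e^{tA} = P · e^{tJ} · P⁻¹, and e^{tJ} can be computed block-by-block.

A has Jordan form
J =
  [5, 1]
  [0, 5]
(up to reordering of blocks).

Per-block formulas:
  For a 2×2 Jordan block J_2(5): exp(t · J_2(5)) = e^(5t)·(I + t·N), where N is the 2×2 nilpotent shift.

After assembling e^{tJ} and conjugating by P, we get:

e^{tA} =
  [-2*t*exp(5*t) + exp(5*t), 4*t*exp(5*t)]
  [-t*exp(5*t), 2*t*exp(5*t) + exp(5*t)]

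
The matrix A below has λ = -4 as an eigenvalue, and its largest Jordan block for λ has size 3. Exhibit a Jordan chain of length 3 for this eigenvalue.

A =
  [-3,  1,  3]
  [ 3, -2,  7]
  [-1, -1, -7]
A Jordan chain for λ = -4 of length 3:
v_1 = (1, 2, -1)ᵀ
v_2 = (1, 3, -1)ᵀ
v_3 = (1, 0, 0)ᵀ

Let N = A − (-4)·I. We want v_3 with N^3 v_3 = 0 but N^2 v_3 ≠ 0; then v_{j-1} := N · v_j for j = 3, …, 2.

Pick v_3 = (1, 0, 0)ᵀ.
Then v_2 = N · v_3 = (1, 3, -1)ᵀ.
Then v_1 = N · v_2 = (1, 2, -1)ᵀ.

Sanity check: (A − (-4)·I) v_1 = (0, 0, 0)ᵀ = 0. ✓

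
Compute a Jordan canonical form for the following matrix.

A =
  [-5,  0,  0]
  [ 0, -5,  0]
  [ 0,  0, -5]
J_1(-5) ⊕ J_1(-5) ⊕ J_1(-5)

The characteristic polynomial is
  det(x·I − A) = x^3 + 15*x^2 + 75*x + 125 = (x + 5)^3

Eigenvalues and multiplicities (the geometric multiplicity of λ is n − rank(A − λI), which equals the number of Jordan blocks for λ):
  λ = -5: algebraic multiplicity = 3, geometric multiplicity = 3

Determining the block sizes for each eigenvalue:
  λ = -5: gm = am = 3, so every block has size 1 → block sizes [1, 1, 1]

Assembling the blocks gives a Jordan form
J =
  [-5,  0,  0]
  [ 0, -5,  0]
  [ 0,  0, -5]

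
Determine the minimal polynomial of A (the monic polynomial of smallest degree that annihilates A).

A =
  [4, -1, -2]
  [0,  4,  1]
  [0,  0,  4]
x^3 - 12*x^2 + 48*x - 64

The characteristic polynomial is χ_A(x) = (x - 4)^3, so the eigenvalues are known. The minimal polynomial is
  m_A(x) = Π_λ (x − λ)^{k_λ}
where k_λ is the size of the *largest* Jordan block for λ (equivalently, the smallest k with (A − λI)^k v = 0 for every generalised eigenvector v of λ).

  λ = 4: largest Jordan block has size 3, contributing (x − 4)^3

So m_A(x) = (x - 4)^3 = x^3 - 12*x^2 + 48*x - 64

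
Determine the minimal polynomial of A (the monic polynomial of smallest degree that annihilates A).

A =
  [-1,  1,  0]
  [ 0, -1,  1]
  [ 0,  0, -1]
x^3 + 3*x^2 + 3*x + 1

The characteristic polynomial is χ_A(x) = (x + 1)^3, so the eigenvalues are known. The minimal polynomial is
  m_A(x) = Π_λ (x − λ)^{k_λ}
where k_λ is the size of the *largest* Jordan block for λ (equivalently, the smallest k with (A − λI)^k v = 0 for every generalised eigenvector v of λ).

  λ = -1: largest Jordan block has size 3, contributing (x + 1)^3

So m_A(x) = (x + 1)^3 = x^3 + 3*x^2 + 3*x + 1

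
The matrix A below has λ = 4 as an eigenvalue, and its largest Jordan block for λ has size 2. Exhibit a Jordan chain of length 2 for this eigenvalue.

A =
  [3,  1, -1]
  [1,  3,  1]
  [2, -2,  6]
A Jordan chain for λ = 4 of length 2:
v_1 = (-1, 1, 2)ᵀ
v_2 = (1, 0, 0)ᵀ

Let N = A − (4)·I. We want v_2 with N^2 v_2 = 0 but N^1 v_2 ≠ 0; then v_{j-1} := N · v_j for j = 2, …, 2.

Pick v_2 = (1, 0, 0)ᵀ.
Then v_1 = N · v_2 = (-1, 1, 2)ᵀ.

Sanity check: (A − (4)·I) v_1 = (0, 0, 0)ᵀ = 0. ✓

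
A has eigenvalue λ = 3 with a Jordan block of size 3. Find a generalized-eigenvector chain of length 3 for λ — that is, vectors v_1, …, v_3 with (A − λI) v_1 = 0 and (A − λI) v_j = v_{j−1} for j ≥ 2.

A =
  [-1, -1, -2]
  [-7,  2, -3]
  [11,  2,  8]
A Jordan chain for λ = 3 of length 3:
v_1 = (1, 2, -3)ᵀ
v_2 = (-4, -7, 11)ᵀ
v_3 = (1, 0, 0)ᵀ

Let N = A − (3)·I. We want v_3 with N^3 v_3 = 0 but N^2 v_3 ≠ 0; then v_{j-1} := N · v_j for j = 3, …, 2.

Pick v_3 = (1, 0, 0)ᵀ.
Then v_2 = N · v_3 = (-4, -7, 11)ᵀ.
Then v_1 = N · v_2 = (1, 2, -3)ᵀ.

Sanity check: (A − (3)·I) v_1 = (0, 0, 0)ᵀ = 0. ✓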